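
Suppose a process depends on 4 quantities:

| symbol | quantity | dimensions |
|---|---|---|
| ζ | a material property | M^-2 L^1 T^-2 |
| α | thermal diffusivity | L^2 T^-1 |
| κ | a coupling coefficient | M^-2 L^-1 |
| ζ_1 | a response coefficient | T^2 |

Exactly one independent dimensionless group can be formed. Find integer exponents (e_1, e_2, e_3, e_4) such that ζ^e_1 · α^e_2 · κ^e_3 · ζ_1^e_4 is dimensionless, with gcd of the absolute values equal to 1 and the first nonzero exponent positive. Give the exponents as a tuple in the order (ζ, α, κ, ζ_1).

M: e_1·(-2) + e_2·(0) + e_3·(-2) + e_4·(0) = 0
L: e_1·(1) + e_2·(2) + e_3·(-1) + e_4·(0) = 0
T: e_1·(-2) + e_2·(-1) + e_3·(0) + e_4·(2) = 0
Solving this homogeneous linear system for the smallest-integer solution (first nonzero entry positive) gives (2, -2, -2, 1).

(2, -2, -2, 1)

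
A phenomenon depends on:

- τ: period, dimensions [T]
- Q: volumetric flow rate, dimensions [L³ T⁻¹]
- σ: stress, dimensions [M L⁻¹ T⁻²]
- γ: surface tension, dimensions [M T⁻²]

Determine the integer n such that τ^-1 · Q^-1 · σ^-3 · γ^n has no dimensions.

Balance the M exponent: (1)·n from γ, plus −(0) − (0) − 3·(1) = -3 from the rest, must sum to zero.
n − 3 = 0, so n = 3.

3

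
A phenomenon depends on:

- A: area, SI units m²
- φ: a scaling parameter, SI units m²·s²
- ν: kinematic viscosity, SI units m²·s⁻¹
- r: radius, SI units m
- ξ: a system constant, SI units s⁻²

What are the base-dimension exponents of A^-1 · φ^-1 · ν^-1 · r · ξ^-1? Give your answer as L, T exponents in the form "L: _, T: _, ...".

Collect each base-dimension exponent across the product:
  L: −(2) − (2) − (2) + (1) − (0) = -5
  T: −(0) − (2) − (-1) + (0) − (-2) = 1
So the dimensions are [L⁻⁵ T].

L: -5, T: 1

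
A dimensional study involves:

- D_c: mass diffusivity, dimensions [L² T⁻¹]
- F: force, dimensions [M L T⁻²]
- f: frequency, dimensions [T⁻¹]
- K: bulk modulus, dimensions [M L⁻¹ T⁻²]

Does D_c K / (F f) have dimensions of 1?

yes

Sum the exponent of each base dimension across the product:
  M: [D_c]_M − [F]_M − [f]_M + [K]_M = (0) − (1) − (0) + (1) = 0
  L: [D_c]_L − [F]_L − [f]_L + [K]_L = (2) − (1) − (0) + (-1) = 0
  T: [D_c]_T − [F]_T − [f]_T + [K]_T = (-1) − (-2) − (-1) + (-2) = 0
  I: [D_c]_I − [F]_I − [f]_I + [K]_I = (0) − (0) − (0) + (0) = 0
All base exponents vanish — dimensionless.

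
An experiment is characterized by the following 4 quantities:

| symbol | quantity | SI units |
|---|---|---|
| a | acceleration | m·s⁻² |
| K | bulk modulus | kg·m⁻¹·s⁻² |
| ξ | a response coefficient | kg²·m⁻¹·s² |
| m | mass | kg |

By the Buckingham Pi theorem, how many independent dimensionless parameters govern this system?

There are 4 variables and 3 base dimensions (M, L, T).
The dimension matrix has rank 3.
Independent dimensionless groups: 4 − 3 = 1.

1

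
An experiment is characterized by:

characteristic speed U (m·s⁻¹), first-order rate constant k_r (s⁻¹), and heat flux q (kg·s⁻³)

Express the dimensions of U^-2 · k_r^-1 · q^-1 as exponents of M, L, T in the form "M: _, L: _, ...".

M: -1, L: -2, T: 6

Collect each base-dimension exponent across the product:
  M: −2·(0) − (0) − (1) = -1
  L: −2·(1) − (0) − (0) = -2
  T: −2·(-1) − (-1) − (-3) = 6
So the dimensions are [M⁻¹ L⁻² T⁶].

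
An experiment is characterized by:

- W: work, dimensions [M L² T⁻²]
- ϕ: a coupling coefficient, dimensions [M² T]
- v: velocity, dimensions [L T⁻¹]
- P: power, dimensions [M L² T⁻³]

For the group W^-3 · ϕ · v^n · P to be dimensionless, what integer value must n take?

4

Balance the L exponent: (1)·n from v, plus −3·(2) + (0) + (2) = -4 from the rest, must sum to zero.
n − 4 = 0, so n = 4.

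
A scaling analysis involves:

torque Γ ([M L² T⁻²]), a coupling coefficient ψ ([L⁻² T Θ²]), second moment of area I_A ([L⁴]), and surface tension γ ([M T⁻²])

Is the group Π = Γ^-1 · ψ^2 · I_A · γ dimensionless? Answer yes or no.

Sum the exponent of each base dimension across the product:
  M: −[Γ]_M + 2·[ψ]_M + [I_A]_M + [γ]_M = −(1) + 2·(0) + (0) + (1) = 0
  L: −[Γ]_L + 2·[ψ]_L + [I_A]_L + [γ]_L = −(2) + 2·(-2) + (4) + (0) = -2
  T: −[Γ]_T + 2·[ψ]_T + [I_A]_T + [γ]_T = −(-2) + 2·(1) + (0) + (-2) = 2
  Θ: −[Γ]_Θ + 2·[ψ]_Θ + [I_A]_Θ + [γ]_Θ = −(0) + 2·(2) + (0) + (0) = 4
Net dimensions [L⁻² T² Θ⁴] ≠ [1] — not dimensionless.

no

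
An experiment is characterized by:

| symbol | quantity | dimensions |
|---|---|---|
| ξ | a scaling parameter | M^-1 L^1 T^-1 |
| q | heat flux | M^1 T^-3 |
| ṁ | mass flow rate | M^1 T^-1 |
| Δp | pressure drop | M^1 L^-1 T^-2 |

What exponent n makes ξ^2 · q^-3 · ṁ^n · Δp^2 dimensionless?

Balance the M exponent: (1)·n from ṁ, plus 2·(-1) − 3·(1) + 2·(1) = -3 from the rest, must sum to zero.
n − 3 = 0, so n = 3.

3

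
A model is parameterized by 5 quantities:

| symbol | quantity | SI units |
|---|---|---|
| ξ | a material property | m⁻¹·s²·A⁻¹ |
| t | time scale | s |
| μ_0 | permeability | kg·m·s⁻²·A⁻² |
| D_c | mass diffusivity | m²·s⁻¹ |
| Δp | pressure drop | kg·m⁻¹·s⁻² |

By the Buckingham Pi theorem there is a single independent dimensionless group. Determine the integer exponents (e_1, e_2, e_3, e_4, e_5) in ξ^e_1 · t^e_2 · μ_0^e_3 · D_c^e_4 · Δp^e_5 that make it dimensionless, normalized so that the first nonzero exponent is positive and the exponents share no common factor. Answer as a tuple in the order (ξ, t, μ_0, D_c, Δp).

M: e_1·(0) + e_2·(0) + e_3·(1) + e_4·(0) + e_5·(1) = 0
L: e_1·(-1) + e_2·(0) + e_3·(1) + e_4·(2) + e_5·(-1) = 0
T: e_1·(2) + e_2·(1) + e_3·(-2) + e_4·(-1) + e_5·(-2) = 0
I: e_1·(-1) + e_2·(0) + e_3·(-2) + e_4·(0) + e_5·(0) = 0
Solving this homogeneous linear system for the smallest-integer solution (first nonzero entry positive) gives (2, -2, -1, 2, 1).

(2, -2, -1, 2, 1)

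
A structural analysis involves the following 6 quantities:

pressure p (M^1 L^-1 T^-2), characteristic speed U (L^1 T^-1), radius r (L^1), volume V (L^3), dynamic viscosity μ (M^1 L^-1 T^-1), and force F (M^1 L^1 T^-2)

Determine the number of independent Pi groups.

3

There are 6 variables and 3 base dimensions (M, L, T).
The dimension matrix has rank 3.
Independent dimensionless groups: 6 − 3 = 3.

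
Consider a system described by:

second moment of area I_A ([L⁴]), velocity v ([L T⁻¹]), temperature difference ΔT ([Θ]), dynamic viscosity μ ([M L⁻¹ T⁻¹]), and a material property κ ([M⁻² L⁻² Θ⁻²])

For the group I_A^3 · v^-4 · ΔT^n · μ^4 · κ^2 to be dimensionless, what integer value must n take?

4

Balance the Θ exponent: (1)·n from ΔT, plus 3·(0) − 4·(0) + 4·(0) + 2·(-2) = -4 from the rest, must sum to zero.
n − 4 = 0, so n = 4.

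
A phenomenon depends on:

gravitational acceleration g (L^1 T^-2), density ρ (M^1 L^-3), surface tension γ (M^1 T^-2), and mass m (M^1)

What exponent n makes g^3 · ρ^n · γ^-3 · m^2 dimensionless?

1

Balance the M exponent: (1)·n from ρ, plus 3·(0) − 3·(1) + 2·(1) = -1 from the rest, must sum to zero.
n − 1 = 0, so n = 1.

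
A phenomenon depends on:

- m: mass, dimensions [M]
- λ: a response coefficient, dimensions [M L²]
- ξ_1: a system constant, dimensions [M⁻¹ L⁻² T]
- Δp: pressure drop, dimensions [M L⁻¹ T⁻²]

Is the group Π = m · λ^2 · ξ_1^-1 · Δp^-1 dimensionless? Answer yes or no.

Sum the exponent of each base dimension across the product:
  M: [m]_M + 2·[λ]_M − [ξ_1]_M − [Δp]_M = (1) + 2·(1) − (-1) − (1) = 3
  L: [m]_L + 2·[λ]_L − [ξ_1]_L − [Δp]_L = (0) + 2·(2) − (-2) − (-1) = 7
  T: [m]_T + 2·[λ]_T − [ξ_1]_T − [Δp]_T = (0) + 2·(0) − (1) − (-2) = 1
Net dimensions [M³ L⁷ T] ≠ [1] — not dimensionless.

no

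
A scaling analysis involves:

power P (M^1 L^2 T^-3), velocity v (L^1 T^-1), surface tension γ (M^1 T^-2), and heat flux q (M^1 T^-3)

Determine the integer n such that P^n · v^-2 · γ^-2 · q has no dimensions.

1

Balance the M exponent: (1)·n from P, plus −2·(0) − 2·(1) + (1) = -1 from the rest, must sum to zero.
n − 1 = 0, so n = 1.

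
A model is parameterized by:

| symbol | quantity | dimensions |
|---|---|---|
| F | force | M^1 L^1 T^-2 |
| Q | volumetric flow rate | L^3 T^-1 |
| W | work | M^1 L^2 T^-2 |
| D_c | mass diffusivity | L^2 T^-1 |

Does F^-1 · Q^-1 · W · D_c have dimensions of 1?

Sum the exponent of each base dimension across the product:
  M: −[F]_M − [Q]_M + [W]_M + [D_c]_M = −(1) − (0) + (1) + (0) = 0
  L: −[F]_L − [Q]_L + [W]_L + [D_c]_L = −(1) − (3) + (2) + (2) = 0
  T: −[F]_T − [Q]_T + [W]_T + [D_c]_T = −(-2) − (-1) + (-2) + (-1) = 0
All base exponents vanish — dimensionless.

yes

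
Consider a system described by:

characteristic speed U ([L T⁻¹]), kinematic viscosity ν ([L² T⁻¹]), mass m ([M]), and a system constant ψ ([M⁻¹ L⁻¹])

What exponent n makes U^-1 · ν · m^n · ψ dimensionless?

Balance the M exponent: (1)·n from m, plus −(0) + (0) + (-1) = -1 from the rest, must sum to zero.
n − 1 = 0, so n = 1.

1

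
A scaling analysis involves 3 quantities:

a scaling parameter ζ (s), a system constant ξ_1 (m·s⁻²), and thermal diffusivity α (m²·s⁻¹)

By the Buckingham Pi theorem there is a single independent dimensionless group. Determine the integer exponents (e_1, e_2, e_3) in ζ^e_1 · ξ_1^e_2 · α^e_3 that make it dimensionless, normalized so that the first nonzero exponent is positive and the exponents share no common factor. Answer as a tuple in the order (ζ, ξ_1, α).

(3, 2, -1)

L: e_1·(0) + e_2·(1) + e_3·(2) = 0
T: e_1·(1) + e_2·(-2) + e_3·(-1) = 0
Solving this homogeneous linear system for the smallest-integer solution (first nonzero entry positive) gives (3, 2, -1).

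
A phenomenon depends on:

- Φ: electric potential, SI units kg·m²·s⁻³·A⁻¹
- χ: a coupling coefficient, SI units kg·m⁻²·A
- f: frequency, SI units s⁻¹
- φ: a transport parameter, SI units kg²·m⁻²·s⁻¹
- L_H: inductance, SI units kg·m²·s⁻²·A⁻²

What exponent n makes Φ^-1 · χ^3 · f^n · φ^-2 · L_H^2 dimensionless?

1

Balance the T exponent: (-1)·n from f, plus −(-3) + 3·(0) − 2·(-1) + 2·(-2) = 1 from the rest, must sum to zero.
−n + 1 = 0, so n = 1.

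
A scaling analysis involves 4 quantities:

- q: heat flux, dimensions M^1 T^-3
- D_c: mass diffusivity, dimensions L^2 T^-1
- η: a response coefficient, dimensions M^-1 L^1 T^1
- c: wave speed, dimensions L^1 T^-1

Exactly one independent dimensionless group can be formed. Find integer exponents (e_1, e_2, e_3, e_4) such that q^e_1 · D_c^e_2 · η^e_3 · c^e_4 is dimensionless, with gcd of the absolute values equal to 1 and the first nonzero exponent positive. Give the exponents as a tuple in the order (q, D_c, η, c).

(1, 1, 1, -3)

M: e_1·(1) + e_2·(0) + e_3·(-1) + e_4·(0) = 0
L: e_1·(0) + e_2·(2) + e_3·(1) + e_4·(1) = 0
T: e_1·(-3) + e_2·(-1) + e_3·(1) + e_4·(-1) = 0
Solving this homogeneous linear system for the smallest-integer solution (first nonzero entry positive) gives (1, 1, 1, -3).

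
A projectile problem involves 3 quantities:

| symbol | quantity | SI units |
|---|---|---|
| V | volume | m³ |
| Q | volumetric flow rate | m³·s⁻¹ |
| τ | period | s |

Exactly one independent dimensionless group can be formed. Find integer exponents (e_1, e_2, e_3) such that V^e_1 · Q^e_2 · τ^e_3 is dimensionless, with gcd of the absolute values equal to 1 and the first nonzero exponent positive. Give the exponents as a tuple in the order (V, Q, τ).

(1, -1, -1)

L: e_1·(3) + e_2·(3) + e_3·(0) = 0
T: e_1·(0) + e_2·(-1) + e_3·(1) = 0
Solving this homogeneous linear system for the smallest-integer solution (first nonzero entry positive) gives (1, -1, -1).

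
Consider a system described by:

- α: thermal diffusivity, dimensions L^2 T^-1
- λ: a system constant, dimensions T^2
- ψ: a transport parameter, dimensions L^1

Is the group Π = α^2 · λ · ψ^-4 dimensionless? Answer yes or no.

Sum the exponent of each base dimension across the product:
  L: 2·[α]_L + [λ]_L − 4·[ψ]_L = 2·(2) + (0) − 4·(1) = 0
  T: 2·[α]_T + [λ]_T − 4·[ψ]_T = 2·(-1) + (2) − 4·(0) = 0
All base exponents vanish — dimensionless.

yes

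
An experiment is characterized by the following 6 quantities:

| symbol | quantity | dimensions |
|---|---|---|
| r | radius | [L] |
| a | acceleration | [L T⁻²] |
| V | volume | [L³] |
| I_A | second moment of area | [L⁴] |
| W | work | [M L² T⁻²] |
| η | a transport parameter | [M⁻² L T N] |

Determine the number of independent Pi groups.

2

There are 6 variables and 4 base dimensions (M, L, T, N).
The dimension matrix has rank 4.
Independent dimensionless groups: 6 − 4 = 2.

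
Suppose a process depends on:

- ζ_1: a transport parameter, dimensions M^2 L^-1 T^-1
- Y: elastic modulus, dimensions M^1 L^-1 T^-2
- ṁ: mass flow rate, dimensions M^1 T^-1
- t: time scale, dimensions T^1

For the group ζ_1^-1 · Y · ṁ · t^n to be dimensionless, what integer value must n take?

2

Balance the T exponent: (1)·n from t, plus −(-1) + (-2) + (-1) = -2 from the rest, must sum to zero.
n − 2 = 0, so n = 2.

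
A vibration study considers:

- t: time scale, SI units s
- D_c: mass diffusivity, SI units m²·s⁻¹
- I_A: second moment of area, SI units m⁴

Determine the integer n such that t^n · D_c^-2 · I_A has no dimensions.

-2

Balance the T exponent: (1)·n from t, plus −2·(-1) + (0) = 2 from the rest, must sum to zero.
n + 2 = 0, so n = -2.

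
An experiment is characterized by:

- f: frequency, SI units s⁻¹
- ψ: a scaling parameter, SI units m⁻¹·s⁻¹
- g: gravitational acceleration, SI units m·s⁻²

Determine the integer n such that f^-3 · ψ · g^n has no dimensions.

1

Balance the L exponent: (1)·n from g, plus −3·(0) + (-1) = -1 from the rest, must sum to zero.
n − 1 = 0, so n = 1.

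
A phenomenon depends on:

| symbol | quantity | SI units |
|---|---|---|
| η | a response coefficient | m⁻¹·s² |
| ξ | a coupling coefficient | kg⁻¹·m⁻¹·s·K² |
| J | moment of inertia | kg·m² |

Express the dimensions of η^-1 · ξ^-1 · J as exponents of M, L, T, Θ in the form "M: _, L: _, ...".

Collect each base-dimension exponent across the product:
  M: −(0) − (-1) + (1) = 2
  L: −(-1) − (-1) + (2) = 4
  T: −(2) − (1) + (0) = -3
  Θ: −(0) − (2) + (0) = -2
So the dimensions are [M² L⁴ T⁻³ Θ⁻²].

M: 2, L: 4, T: -3, Θ: -2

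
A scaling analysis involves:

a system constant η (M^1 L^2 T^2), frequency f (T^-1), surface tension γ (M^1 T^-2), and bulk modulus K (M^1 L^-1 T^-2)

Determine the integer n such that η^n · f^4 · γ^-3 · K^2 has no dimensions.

Balance the M exponent: (1)·n from η, plus 4·(0) − 3·(1) + 2·(1) = -1 from the rest, must sum to zero.
n − 1 = 0, so n = 1.

1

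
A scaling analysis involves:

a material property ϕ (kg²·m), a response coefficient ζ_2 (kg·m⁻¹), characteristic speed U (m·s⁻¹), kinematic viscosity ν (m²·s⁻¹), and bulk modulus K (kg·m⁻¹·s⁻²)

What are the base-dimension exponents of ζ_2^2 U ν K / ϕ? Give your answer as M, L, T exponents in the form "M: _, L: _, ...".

Collect each base-dimension exponent across the product:
  M: −(2) + 2·(1) + (0) + (0) + (1) = 1
  L: −(1) + 2·(-1) + (1) + (2) + (-1) = -1
  T: −(0) + 2·(0) + (-1) + (-1) + (-2) = -4
So the dimensions are [M L⁻¹ T⁻⁴].

M: 1, L: -1, T: -4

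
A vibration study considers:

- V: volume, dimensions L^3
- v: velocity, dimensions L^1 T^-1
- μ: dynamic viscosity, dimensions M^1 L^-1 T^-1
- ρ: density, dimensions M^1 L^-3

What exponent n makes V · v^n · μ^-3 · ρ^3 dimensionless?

3

Balance the L exponent: (1)·n from v, plus (3) − 3·(-1) + 3·(-3) = -3 from the rest, must sum to zero.
n − 3 = 0, so n = 3.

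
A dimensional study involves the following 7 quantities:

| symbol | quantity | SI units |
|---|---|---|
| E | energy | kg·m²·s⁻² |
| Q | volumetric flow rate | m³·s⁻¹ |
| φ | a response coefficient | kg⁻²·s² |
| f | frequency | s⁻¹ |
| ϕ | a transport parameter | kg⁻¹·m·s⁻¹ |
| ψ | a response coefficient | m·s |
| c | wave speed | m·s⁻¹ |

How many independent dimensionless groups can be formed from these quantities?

4

There are 7 variables and 3 base dimensions (M, L, T).
The dimension matrix has rank 3.
Independent dimensionless groups: 7 − 3 = 4.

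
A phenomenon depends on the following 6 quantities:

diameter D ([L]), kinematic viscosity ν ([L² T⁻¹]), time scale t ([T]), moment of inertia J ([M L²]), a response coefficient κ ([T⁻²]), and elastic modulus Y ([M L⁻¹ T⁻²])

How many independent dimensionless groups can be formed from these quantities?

3

There are 6 variables and 3 base dimensions (M, L, T).
The dimension matrix has rank 3.
Independent dimensionless groups: 6 − 3 = 3.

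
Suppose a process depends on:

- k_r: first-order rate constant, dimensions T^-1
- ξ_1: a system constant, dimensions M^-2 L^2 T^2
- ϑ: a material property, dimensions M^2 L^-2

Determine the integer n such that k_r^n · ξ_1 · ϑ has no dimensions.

Balance the T exponent: (-1)·n from k_r, plus (2) + (0) = 2 from the rest, must sum to zero.
−n + 2 = 0, so n = 2.

2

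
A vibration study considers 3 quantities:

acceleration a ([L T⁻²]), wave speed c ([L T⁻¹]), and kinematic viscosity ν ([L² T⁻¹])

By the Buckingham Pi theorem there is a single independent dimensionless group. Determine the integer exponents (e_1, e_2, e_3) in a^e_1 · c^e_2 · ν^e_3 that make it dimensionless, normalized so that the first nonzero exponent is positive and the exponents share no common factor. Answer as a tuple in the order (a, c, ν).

L: e_1·(1) + e_2·(1) + e_3·(2) = 0
T: e_1·(-2) + e_2·(-1) + e_3·(-1) = 0
Solving this homogeneous linear system for the smallest-integer solution (first nonzero entry positive) gives (1, -3, 1).

(1, -3, 1)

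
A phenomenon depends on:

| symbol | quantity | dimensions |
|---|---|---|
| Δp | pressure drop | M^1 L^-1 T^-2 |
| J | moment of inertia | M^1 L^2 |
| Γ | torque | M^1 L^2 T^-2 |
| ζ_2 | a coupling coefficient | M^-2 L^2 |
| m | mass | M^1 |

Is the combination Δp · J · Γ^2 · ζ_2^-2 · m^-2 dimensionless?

Sum the exponent of each base dimension across the product:
  M: [Δp]_M + [J]_M + 2·[Γ]_M − 2·[ζ_2]_M − 2·[m]_M = (1) + (1) + 2·(1) − 2·(-2) − 2·(1) = 6
  L: [Δp]_L + [J]_L + 2·[Γ]_L − 2·[ζ_2]_L − 2·[m]_L = (-1) + (2) + 2·(2) − 2·(2) − 2·(0) = 1
  T: [Δp]_T + [J]_T + 2·[Γ]_T − 2·[ζ_2]_T − 2·[m]_T = (-2) + (0) + 2·(-2) − 2·(0) − 2·(0) = -6
Net dimensions [M⁶ L T⁻⁶] ≠ [1] — not dimensionless.

no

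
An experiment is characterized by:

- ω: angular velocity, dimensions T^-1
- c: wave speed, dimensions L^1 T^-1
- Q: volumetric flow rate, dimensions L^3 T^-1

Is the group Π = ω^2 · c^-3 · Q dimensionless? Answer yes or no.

Sum the exponent of each base dimension across the product:
  M: 2·[ω]_M − 3·[c]_M + [Q]_M = 2·(0) − 3·(0) + (0) = 0
  L: 2·[ω]_L − 3·[c]_L + [Q]_L = 2·(0) − 3·(1) + (3) = 0
  T: 2·[ω]_T − 3·[c]_T + [Q]_T = 2·(-1) − 3·(-1) + (-1) = 0
All base exponents vanish — dimensionless.

yes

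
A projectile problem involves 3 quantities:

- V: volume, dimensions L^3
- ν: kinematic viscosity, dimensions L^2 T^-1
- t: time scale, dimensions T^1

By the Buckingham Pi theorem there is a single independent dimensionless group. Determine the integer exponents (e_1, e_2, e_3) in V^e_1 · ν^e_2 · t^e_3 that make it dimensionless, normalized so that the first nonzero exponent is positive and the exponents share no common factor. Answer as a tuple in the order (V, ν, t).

L: e_1·(3) + e_2·(2) + e_3·(0) = 0
T: e_1·(0) + e_2·(-1) + e_3·(1) = 0
Solving this homogeneous linear system for the smallest-integer solution (first nonzero entry positive) gives (2, -3, -3).

(2, -3, -3)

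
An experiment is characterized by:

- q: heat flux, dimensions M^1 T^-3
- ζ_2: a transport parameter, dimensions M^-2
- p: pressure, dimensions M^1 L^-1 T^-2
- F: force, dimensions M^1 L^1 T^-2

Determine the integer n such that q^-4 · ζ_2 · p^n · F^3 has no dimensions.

Balance the M exponent: (1)·n from p, plus −4·(1) + (-2) + 3·(1) = -3 from the rest, must sum to zero.
n − 3 = 0, so n = 3.

3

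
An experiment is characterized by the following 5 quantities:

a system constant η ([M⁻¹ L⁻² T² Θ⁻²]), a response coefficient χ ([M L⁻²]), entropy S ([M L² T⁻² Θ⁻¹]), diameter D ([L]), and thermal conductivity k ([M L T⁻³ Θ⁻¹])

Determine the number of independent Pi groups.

There are 5 variables and 4 base dimensions (M, L, T, Θ).
The dimension matrix has rank 4.
Independent dimensionless groups: 5 − 4 = 1.

1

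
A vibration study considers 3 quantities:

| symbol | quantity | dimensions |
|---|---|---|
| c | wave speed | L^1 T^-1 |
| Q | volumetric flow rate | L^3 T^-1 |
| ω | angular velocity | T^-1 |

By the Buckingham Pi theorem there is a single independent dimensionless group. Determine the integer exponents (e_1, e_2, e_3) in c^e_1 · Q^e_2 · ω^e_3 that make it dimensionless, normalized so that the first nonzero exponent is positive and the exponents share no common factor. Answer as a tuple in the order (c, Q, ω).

L: e_1·(1) + e_2·(3) + e_3·(0) = 0
T: e_1·(-1) + e_2·(-1) + e_3·(-1) = 0
Solving this homogeneous linear system for the smallest-integer solution (first nonzero entry positive) gives (3, -1, -2).

(3, -1, -2)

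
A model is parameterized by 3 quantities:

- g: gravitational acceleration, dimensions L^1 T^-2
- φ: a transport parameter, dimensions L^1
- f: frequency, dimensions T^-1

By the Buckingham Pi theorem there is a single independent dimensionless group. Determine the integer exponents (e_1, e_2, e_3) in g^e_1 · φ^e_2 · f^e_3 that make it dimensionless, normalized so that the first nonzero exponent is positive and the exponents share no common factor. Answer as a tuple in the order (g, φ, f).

(1, -1, -2)

L: e_1·(1) + e_2·(1) + e_3·(0) = 0
T: e_1·(-2) + e_2·(0) + e_3·(-1) = 0
Solving this homogeneous linear system for the smallest-integer solution (first nonzero entry positive) gives (1, -1, -2).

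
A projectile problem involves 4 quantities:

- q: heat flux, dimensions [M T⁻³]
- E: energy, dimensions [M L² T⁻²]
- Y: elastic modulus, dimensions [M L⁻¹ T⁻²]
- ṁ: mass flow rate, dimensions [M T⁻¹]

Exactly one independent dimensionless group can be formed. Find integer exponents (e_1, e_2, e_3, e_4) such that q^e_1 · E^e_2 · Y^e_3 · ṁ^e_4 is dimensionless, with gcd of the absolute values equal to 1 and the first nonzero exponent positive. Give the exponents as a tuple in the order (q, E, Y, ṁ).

M: e_1·(1) + e_2·(1) + e_3·(1) + e_4·(1) = 0
L: e_1·(0) + e_2·(2) + e_3·(-1) + e_4·(0) = 0
T: e_1·(-3) + e_2·(-2) + e_3·(-2) + e_4·(-1) = 0
Solving this homogeneous linear system for the smallest-integer solution (first nonzero entry positive) gives (3, -2, -4, 3).

(3, -2, -4, 3)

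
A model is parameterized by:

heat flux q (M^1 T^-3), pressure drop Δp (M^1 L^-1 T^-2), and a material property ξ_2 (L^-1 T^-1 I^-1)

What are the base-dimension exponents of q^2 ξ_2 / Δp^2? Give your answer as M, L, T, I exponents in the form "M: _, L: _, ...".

Collect each base-dimension exponent across the product:
  M: 2·(1) − 2·(1) + (0) = 0
  L: 2·(0) − 2·(-1) + (-1) = 1
  T: 2·(-3) − 2·(-2) + (-1) = -3
  I: 2·(0) − 2·(0) + (-1) = -1
So the dimensions are [L T⁻³ I⁻¹].

M: 0, L: 1, T: -3, I: -1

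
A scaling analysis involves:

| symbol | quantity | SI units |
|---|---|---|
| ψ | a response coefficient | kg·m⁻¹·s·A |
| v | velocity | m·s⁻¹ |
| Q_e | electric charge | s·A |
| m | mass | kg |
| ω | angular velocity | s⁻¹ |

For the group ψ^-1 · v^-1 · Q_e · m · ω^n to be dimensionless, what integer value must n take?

1

Balance the T exponent: (-1)·n from ω, plus −(1) − (-1) + (1) + (0) = 1 from the rest, must sum to zero.
−n + 1 = 0, so n = 1.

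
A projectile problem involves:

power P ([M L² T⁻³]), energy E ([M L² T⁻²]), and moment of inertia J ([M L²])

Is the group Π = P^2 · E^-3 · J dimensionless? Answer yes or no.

yes

Sum the exponent of each base dimension across the product:
  M: 2·[P]_M − 3·[E]_M + [J]_M = 2·(1) − 3·(1) + (1) = 0
  L: 2·[P]_L − 3·[E]_L + [J]_L = 2·(2) − 3·(2) + (2) = 0
  T: 2·[P]_T − 3·[E]_T + [J]_T = 2·(-3) − 3·(-2) + (0) = 0
All base exponents vanish — dimensionless.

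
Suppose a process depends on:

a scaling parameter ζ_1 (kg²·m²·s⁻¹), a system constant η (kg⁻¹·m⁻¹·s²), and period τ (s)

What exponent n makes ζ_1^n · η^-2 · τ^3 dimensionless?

Balance the M exponent: (2)·n from ζ_1, plus −2·(-1) + 3·(0) = 2 from the rest, must sum to zero.
2n + 2 = 0, so n = -1.

-1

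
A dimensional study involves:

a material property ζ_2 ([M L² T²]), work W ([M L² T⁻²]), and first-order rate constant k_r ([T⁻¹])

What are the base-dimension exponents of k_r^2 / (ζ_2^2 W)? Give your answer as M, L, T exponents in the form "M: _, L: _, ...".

M: -3, L: -6, T: -4

Collect each base-dimension exponent across the product:
  M: −2·(1) − (1) + 2·(0) = -3
  L: −2·(2) − (2) + 2·(0) = -6
  T: −2·(2) − (-2) + 2·(-1) = -4
So the dimensions are [M⁻³ L⁻⁶ T⁻⁴].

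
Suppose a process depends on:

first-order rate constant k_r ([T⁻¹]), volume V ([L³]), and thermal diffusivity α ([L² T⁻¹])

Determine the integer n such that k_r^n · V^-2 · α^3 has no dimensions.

-3

Balance the T exponent: (-1)·n from k_r, plus −2·(0) + 3·(-1) = -3 from the rest, must sum to zero.
−n − 3 = 0, so n = -3.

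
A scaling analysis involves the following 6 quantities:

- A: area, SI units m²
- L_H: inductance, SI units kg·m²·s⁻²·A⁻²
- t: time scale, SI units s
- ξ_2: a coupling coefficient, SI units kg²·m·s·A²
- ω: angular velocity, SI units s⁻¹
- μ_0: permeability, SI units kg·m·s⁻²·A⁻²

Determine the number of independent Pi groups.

2

There are 6 variables and 4 base dimensions (M, L, T, I).
The dimension matrix has rank 4.
Independent dimensionless groups: 6 − 4 = 2.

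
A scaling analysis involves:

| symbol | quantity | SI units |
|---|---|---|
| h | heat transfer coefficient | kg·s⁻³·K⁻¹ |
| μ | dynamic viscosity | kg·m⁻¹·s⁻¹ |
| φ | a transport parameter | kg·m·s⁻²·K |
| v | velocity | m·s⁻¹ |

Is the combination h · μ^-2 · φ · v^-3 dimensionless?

yes

Sum the exponent of each base dimension across the product:
  M: [h]_M − 2·[μ]_M + [φ]_M − 3·[v]_M = (1) − 2·(1) + (1) − 3·(0) = 0
  L: [h]_L − 2·[μ]_L + [φ]_L − 3·[v]_L = (0) − 2·(-1) + (1) − 3·(1) = 0
  T: [h]_T − 2·[μ]_T + [φ]_T − 3·[v]_T = (-3) − 2·(-1) + (-2) − 3·(-1) = 0
  Θ: [h]_Θ − 2·[μ]_Θ + [φ]_Θ − 3·[v]_Θ = (-1) − 2·(0) + (1) − 3·(0) = 0
All base exponents vanish — dimensionless.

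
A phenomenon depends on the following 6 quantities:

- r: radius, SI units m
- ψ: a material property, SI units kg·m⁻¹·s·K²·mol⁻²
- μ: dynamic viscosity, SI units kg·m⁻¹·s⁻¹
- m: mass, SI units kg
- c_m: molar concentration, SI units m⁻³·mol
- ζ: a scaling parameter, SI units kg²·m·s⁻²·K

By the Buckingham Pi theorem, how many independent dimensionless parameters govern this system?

1

There are 6 variables and 5 base dimensions (M, L, T, Θ, N).
The dimension matrix has rank 5.
Independent dimensionless groups: 6 − 5 = 1.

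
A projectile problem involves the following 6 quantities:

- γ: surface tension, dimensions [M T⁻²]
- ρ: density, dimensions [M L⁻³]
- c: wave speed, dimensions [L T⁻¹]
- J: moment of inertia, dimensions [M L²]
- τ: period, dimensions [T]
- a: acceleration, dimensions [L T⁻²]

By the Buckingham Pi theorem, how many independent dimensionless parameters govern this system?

There are 6 variables and 3 base dimensions (M, L, T).
The dimension matrix has rank 3.
Independent dimensionless groups: 6 − 3 = 3.

3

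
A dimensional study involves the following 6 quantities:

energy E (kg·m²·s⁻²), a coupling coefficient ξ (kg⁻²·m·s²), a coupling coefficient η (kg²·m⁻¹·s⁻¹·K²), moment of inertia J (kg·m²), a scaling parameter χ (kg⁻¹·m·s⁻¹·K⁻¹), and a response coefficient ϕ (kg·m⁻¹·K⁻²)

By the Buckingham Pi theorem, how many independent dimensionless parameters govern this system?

2

There are 6 variables and 4 base dimensions (M, L, T, Θ).
The dimension matrix has rank 4.
Independent dimensionless groups: 6 − 4 = 2.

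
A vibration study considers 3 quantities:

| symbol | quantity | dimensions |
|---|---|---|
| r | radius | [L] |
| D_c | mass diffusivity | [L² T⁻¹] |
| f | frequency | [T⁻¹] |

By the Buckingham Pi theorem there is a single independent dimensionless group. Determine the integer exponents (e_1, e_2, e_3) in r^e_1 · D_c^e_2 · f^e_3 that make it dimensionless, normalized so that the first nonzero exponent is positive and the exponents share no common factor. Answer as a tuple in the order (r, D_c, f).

L: e_1·(1) + e_2·(2) + e_3·(0) = 0
T: e_1·(0) + e_2·(-1) + e_3·(-1) = 0
Solving this homogeneous linear system for the smallest-integer solution (first nonzero entry positive) gives (2, -1, 1).

(2, -1, 1)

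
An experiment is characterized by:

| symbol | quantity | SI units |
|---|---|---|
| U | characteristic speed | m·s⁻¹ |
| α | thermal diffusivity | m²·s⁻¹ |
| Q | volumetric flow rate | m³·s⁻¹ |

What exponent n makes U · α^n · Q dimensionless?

-2

Balance the L exponent: (2)·n from α, plus (1) + (3) = 4 from the rest, must sum to zero.
2n + 4 = 0, so n = -2.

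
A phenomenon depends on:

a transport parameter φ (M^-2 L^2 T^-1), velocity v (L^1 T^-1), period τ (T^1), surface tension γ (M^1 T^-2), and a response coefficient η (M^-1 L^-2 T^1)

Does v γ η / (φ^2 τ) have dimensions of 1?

Sum the exponent of each base dimension across the product:
  M: −2·[φ]_M + [v]_M − [τ]_M + [γ]_M + [η]_M = −2·(-2) + (0) − (0) + (1) + (-1) = 4
  L: −2·[φ]_L + [v]_L − [τ]_L + [γ]_L + [η]_L = −2·(2) + (1) − (0) + (0) + (-2) = -5
  T: −2·[φ]_T + [v]_T − [τ]_T + [γ]_T + [η]_T = −2·(-1) + (-1) − (1) + (-2) + (1) = -1
Net dimensions [M⁴ L⁻⁵ T⁻¹] ≠ [1] — not dimensionless.

no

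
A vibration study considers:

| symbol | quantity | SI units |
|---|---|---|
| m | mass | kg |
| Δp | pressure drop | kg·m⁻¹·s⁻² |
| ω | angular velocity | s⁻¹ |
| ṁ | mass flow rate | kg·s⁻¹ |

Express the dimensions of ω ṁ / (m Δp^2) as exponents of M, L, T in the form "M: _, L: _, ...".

Collect each base-dimension exponent across the product:
  M: −(1) − 2·(1) + (0) + (1) = -2
  L: −(0) − 2·(-1) + (0) + (0) = 2
  T: −(0) − 2·(-2) + (-1) + (-1) = 2
So the dimensions are [M⁻² L² T²].

M: -2, L: 2, T: 2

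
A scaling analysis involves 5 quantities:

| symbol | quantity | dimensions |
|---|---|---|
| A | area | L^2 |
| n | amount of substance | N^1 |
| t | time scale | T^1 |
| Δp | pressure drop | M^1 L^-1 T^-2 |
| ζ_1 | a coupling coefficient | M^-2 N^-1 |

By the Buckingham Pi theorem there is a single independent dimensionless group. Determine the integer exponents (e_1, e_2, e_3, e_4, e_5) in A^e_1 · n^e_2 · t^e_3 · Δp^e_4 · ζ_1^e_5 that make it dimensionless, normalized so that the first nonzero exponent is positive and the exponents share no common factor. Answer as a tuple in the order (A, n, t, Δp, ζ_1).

M: e_1·(0) + e_2·(0) + e_3·(0) + e_4·(1) + e_5·(-2) = 0
L: e_1·(2) + e_2·(0) + e_3·(0) + e_4·(-1) + e_5·(0) = 0
T: e_1·(0) + e_2·(0) + e_3·(1) + e_4·(-2) + e_5·(0) = 0
N: e_1·(0) + e_2·(1) + e_3·(0) + e_4·(0) + e_5·(-1) = 0
Solving this homogeneous linear system for the smallest-integer solution (first nonzero entry positive) gives (1, 1, 4, 2, 1).

(1, 1, 4, 2, 1)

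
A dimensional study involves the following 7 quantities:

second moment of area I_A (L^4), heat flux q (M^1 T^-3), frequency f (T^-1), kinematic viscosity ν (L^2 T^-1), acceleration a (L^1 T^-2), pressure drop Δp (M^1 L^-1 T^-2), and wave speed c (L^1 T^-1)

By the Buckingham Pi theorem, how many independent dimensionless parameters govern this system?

4

There are 7 variables and 3 base dimensions (M, L, T).
The dimension matrix has rank 3.
Independent dimensionless groups: 7 − 3 = 4.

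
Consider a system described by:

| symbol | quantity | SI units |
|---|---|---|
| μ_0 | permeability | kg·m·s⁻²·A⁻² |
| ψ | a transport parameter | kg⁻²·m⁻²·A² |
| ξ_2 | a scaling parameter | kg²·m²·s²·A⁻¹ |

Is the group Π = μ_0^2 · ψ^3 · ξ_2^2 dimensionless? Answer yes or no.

Sum the exponent of each base dimension across the product:
  M: 2·[μ_0]_M + 3·[ψ]_M + 2·[ξ_2]_M = 2·(1) + 3·(-2) + 2·(2) = 0
  L: 2·[μ_0]_L + 3·[ψ]_L + 2·[ξ_2]_L = 2·(1) + 3·(-2) + 2·(2) = 0
  T: 2·[μ_0]_T + 3·[ψ]_T + 2·[ξ_2]_T = 2·(-2) + 3·(0) + 2·(2) = 0
  I: 2·[μ_0]_I + 3·[ψ]_I + 2·[ξ_2]_I = 2·(-2) + 3·(2) + 2·(-1) = 0
All base exponents vanish — dimensionless.

yes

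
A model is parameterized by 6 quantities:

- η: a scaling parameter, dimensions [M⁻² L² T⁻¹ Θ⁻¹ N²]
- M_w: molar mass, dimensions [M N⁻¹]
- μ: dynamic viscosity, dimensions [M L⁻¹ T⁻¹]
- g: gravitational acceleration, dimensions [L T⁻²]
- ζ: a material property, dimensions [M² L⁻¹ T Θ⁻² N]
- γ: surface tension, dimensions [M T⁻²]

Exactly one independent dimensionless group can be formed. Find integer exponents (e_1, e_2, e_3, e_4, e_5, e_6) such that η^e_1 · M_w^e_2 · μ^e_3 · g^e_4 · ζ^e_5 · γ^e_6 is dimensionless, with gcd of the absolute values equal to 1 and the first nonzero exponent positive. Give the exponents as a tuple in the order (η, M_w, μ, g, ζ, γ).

(2, 3, 1, -4, -1, 2)

M: e_1·(-2) + e_2·(1) + e_3·(1) + e_4·(0) + e_5·(2) + e_6·(1) = 0
L: e_1·(2) + e_2·(0) + e_3·(-1) + e_4·(1) + e_5·(-1) + e_6·(0) = 0
T: e_1·(-1) + e_2·(0) + e_3·(-1) + e_4·(-2) + e_5·(1) + e_6·(-2) = 0
Θ: e_1·(-1) + e_2·(0) + e_3·(0) + e_4·(0) + e_5·(-2) + e_6·(0) = 0
N: e_1·(2) + e_2·(-1) + e_3·(0) + e_4·(0) + e_5·(1) + e_6·(0) = 0
Solving this homogeneous linear system for the smallest-integer solution (first nonzero entry positive) gives (2, 3, 1, -4, -1, 2).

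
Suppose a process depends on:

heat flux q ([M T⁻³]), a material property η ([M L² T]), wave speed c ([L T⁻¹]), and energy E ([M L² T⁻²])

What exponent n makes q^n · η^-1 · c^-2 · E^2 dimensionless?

Balance the M exponent: (1)·n from q, plus −(1) − 2·(0) + 2·(1) = 1 from the rest, must sum to zero.
n + 1 = 0, so n = -1.

-1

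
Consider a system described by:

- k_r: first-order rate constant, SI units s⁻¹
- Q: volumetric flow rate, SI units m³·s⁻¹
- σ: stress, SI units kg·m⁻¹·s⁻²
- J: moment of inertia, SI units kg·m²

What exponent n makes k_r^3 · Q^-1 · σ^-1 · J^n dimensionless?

1

Balance the M exponent: (1)·n from J, plus 3·(0) − (0) − (1) = -1 from the rest, must sum to zero.
n − 1 = 0, so n = 1.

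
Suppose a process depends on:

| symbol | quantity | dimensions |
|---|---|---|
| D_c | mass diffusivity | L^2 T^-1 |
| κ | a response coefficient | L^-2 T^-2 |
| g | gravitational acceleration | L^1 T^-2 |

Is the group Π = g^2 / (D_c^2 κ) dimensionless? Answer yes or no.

yes

Sum the exponent of each base dimension across the product:
  M: −2·[D_c]_M − [κ]_M + 2·[g]_M = −2·(0) − (0) + 2·(0) = 0
  L: −2·[D_c]_L − [κ]_L + 2·[g]_L = −2·(2) − (-2) + 2·(1) = 0
  T: −2·[D_c]_T − [κ]_T + 2·[g]_T = −2·(-1) − (-2) + 2·(-2) = 0
All base exponents vanish — dimensionless.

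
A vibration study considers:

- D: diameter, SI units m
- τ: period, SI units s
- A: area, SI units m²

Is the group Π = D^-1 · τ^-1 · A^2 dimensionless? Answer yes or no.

no

Sum the exponent of each base dimension across the product:
  L: −[D]_L − [τ]_L + 2·[A]_L = −(1) − (0) + 2·(2) = 3
  T: −[D]_T − [τ]_T + 2·[A]_T = −(0) − (1) + 2·(0) = -1
Net dimensions [L³ T⁻¹] ≠ [1] — not dimensionless.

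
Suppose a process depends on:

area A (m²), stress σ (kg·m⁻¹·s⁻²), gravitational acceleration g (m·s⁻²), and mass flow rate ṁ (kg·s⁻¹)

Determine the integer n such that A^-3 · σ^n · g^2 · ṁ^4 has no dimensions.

Balance the M exponent: (1)·n from σ, plus −3·(0) + 2·(0) + 4·(1) = 4 from the rest, must sum to zero.
n + 4 = 0, so n = -4.

-4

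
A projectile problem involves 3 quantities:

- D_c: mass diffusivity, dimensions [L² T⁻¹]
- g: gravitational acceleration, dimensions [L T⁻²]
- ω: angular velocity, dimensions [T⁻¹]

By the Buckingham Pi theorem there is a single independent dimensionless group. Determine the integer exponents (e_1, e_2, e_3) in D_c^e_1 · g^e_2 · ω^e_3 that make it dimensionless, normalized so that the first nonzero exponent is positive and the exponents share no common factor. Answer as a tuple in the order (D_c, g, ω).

(1, -2, 3)

L: e_1·(2) + e_2·(1) + e_3·(0) = 0
T: e_1·(-1) + e_2·(-2) + e_3·(-1) = 0
Solving this homogeneous linear system for the smallest-integer solution (first nonzero entry positive) gives (1, -2, 3).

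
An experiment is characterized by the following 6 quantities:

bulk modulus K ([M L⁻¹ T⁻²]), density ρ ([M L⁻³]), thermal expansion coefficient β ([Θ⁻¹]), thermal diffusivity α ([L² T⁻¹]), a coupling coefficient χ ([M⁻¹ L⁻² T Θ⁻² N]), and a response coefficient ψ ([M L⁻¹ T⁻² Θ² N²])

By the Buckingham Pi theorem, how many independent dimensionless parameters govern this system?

There are 6 variables and 5 base dimensions (M, L, T, Θ, N).
The dimension matrix has rank 5.
Independent dimensionless groups: 6 − 5 = 1.

1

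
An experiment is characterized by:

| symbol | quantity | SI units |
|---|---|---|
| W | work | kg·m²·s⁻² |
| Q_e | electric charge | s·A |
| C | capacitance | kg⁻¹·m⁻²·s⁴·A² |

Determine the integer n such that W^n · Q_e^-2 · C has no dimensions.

Balance the M exponent: (1)·n from W, plus −2·(0) + (-1) = -1 from the rest, must sum to zero.
n − 1 = 0, so n = 1.

1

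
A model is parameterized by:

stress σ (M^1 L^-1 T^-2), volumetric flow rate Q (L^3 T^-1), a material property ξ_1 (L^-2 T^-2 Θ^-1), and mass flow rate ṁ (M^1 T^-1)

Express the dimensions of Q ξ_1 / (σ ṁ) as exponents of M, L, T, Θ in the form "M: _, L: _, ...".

M: -2, L: 2, T: 0, Θ: -1

Collect each base-dimension exponent across the product:
  M: −(1) + (0) + (0) − (1) = -2
  L: −(-1) + (3) + (-2) − (0) = 2
  T: −(-2) + (-1) + (-2) − (-1) = 0
  Θ: −(0) + (0) + (-1) − (0) = -1
So the dimensions are [M⁻² L² Θ⁻¹].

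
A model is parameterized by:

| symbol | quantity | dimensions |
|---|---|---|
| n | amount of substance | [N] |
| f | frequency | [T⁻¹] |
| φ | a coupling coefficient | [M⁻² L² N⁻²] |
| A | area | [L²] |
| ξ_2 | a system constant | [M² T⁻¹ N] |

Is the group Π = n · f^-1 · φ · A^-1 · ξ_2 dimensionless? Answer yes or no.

Sum the exponent of each base dimension across the product:
  M: [n]_M − [f]_M + [φ]_M − [A]_M + [ξ_2]_M = (0) − (0) + (-2) − (0) + (2) = 0
  L: [n]_L − [f]_L + [φ]_L − [A]_L + [ξ_2]_L = (0) − (0) + (2) − (2) + (0) = 0
  T: [n]_T − [f]_T + [φ]_T − [A]_T + [ξ_2]_T = (0) − (-1) + (0) − (0) + (-1) = 0
  N: [n]_N − [f]_N + [φ]_N − [A]_N + [ξ_2]_N = (1) − (0) + (-2) − (0) + (1) = 0
All base exponents vanish — dimensionless.

yes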